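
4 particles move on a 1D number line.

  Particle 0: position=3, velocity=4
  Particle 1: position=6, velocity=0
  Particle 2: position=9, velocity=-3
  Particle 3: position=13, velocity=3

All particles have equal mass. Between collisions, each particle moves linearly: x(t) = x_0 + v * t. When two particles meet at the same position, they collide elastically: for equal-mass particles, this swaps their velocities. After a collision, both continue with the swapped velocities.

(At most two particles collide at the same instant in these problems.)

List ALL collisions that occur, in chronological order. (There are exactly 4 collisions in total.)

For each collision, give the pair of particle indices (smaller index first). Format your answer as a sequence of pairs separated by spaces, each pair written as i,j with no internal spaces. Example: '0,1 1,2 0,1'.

Answer: 0,1 1,2 0,1 2,3

Derivation:
Collision at t=3/4: particles 0 and 1 swap velocities; positions: p0=6 p1=6 p2=27/4 p3=61/4; velocities now: v0=0 v1=4 v2=-3 v3=3
Collision at t=6/7: particles 1 and 2 swap velocities; positions: p0=6 p1=45/7 p2=45/7 p3=109/7; velocities now: v0=0 v1=-3 v2=4 v3=3
Collision at t=1: particles 0 and 1 swap velocities; positions: p0=6 p1=6 p2=7 p3=16; velocities now: v0=-3 v1=0 v2=4 v3=3
Collision at t=10: particles 2 and 3 swap velocities; positions: p0=-21 p1=6 p2=43 p3=43; velocities now: v0=-3 v1=0 v2=3 v3=4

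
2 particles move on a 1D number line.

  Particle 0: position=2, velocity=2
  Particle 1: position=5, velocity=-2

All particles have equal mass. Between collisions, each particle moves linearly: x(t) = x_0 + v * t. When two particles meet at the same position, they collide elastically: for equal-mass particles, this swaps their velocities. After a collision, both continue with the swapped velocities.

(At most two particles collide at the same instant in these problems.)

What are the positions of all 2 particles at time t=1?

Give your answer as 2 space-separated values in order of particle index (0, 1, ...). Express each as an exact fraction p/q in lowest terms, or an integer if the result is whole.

Collision at t=3/4: particles 0 and 1 swap velocities; positions: p0=7/2 p1=7/2; velocities now: v0=-2 v1=2
Advance to t=1 (no further collisions before then); velocities: v0=-2 v1=2; positions = 3 4

Answer: 3 4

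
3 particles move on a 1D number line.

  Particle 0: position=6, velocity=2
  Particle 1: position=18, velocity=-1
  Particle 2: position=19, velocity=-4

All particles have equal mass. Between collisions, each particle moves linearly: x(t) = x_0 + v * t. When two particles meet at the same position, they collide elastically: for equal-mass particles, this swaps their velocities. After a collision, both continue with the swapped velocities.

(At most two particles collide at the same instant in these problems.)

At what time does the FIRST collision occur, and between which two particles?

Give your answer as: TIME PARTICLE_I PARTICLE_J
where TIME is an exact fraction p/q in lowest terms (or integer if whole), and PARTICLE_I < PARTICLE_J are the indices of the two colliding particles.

Pair (0,1): pos 6,18 vel 2,-1 -> gap=12, closing at 3/unit, collide at t=4
Pair (1,2): pos 18,19 vel -1,-4 -> gap=1, closing at 3/unit, collide at t=1/3
Earliest collision: t=1/3 between 1 and 2

Answer: 1/3 1 2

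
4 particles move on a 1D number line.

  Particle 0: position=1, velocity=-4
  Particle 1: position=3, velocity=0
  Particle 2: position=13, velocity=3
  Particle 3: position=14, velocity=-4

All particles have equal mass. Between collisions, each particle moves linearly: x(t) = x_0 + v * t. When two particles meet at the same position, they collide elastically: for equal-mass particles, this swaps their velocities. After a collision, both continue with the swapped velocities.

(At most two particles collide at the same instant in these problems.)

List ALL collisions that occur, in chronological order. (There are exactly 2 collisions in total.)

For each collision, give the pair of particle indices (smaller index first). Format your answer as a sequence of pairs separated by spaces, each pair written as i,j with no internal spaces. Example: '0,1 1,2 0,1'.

Answer: 2,3 1,2

Derivation:
Collision at t=1/7: particles 2 and 3 swap velocities; positions: p0=3/7 p1=3 p2=94/7 p3=94/7; velocities now: v0=-4 v1=0 v2=-4 v3=3
Collision at t=11/4: particles 1 and 2 swap velocities; positions: p0=-10 p1=3 p2=3 p3=85/4; velocities now: v0=-4 v1=-4 v2=0 v3=3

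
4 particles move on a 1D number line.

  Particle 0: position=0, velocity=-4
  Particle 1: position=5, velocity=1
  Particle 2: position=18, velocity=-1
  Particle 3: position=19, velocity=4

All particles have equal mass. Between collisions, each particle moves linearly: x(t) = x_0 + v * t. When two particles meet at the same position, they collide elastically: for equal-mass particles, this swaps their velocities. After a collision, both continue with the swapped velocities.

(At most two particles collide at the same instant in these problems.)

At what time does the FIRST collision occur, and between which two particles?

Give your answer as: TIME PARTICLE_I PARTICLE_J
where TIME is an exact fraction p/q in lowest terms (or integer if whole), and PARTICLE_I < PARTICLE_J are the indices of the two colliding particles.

Answer: 13/2 1 2

Derivation:
Pair (0,1): pos 0,5 vel -4,1 -> not approaching (rel speed -5 <= 0)
Pair (1,2): pos 5,18 vel 1,-1 -> gap=13, closing at 2/unit, collide at t=13/2
Pair (2,3): pos 18,19 vel -1,4 -> not approaching (rel speed -5 <= 0)
Earliest collision: t=13/2 between 1 and 2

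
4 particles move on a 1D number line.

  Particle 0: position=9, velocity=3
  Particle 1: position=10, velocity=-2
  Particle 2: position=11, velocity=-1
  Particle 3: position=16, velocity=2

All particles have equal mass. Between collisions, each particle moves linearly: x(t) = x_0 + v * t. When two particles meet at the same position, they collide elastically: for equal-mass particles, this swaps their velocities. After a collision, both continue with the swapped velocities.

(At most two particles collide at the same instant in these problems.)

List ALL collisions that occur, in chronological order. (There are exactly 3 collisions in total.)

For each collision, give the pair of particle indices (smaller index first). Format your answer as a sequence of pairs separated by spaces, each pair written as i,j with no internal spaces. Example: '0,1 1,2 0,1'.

Answer: 0,1 1,2 2,3

Derivation:
Collision at t=1/5: particles 0 and 1 swap velocities; positions: p0=48/5 p1=48/5 p2=54/5 p3=82/5; velocities now: v0=-2 v1=3 v2=-1 v3=2
Collision at t=1/2: particles 1 and 2 swap velocities; positions: p0=9 p1=21/2 p2=21/2 p3=17; velocities now: v0=-2 v1=-1 v2=3 v3=2
Collision at t=7: particles 2 and 3 swap velocities; positions: p0=-4 p1=4 p2=30 p3=30; velocities now: v0=-2 v1=-1 v2=2 v3=3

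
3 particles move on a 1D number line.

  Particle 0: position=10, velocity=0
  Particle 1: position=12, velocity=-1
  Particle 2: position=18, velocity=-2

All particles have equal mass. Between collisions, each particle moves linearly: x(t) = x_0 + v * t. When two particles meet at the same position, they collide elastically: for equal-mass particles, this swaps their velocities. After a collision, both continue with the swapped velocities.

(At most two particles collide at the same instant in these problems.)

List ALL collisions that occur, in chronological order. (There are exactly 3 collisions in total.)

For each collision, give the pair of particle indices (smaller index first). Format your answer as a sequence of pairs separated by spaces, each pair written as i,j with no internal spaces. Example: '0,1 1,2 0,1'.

Answer: 0,1 1,2 0,1

Derivation:
Collision at t=2: particles 0 and 1 swap velocities; positions: p0=10 p1=10 p2=14; velocities now: v0=-1 v1=0 v2=-2
Collision at t=4: particles 1 and 2 swap velocities; positions: p0=8 p1=10 p2=10; velocities now: v0=-1 v1=-2 v2=0
Collision at t=6: particles 0 and 1 swap velocities; positions: p0=6 p1=6 p2=10; velocities now: v0=-2 v1=-1 v2=0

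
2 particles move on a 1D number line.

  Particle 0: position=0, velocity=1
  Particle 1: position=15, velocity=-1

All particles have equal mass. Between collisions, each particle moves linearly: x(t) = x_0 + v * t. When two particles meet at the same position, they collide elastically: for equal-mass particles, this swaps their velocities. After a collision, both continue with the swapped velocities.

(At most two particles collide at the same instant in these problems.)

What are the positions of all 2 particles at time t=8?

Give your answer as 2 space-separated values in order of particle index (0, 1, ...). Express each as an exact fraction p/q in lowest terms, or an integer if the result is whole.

Answer: 7 8

Derivation:
Collision at t=15/2: particles 0 and 1 swap velocities; positions: p0=15/2 p1=15/2; velocities now: v0=-1 v1=1
Advance to t=8 (no further collisions before then); velocities: v0=-1 v1=1; positions = 7 8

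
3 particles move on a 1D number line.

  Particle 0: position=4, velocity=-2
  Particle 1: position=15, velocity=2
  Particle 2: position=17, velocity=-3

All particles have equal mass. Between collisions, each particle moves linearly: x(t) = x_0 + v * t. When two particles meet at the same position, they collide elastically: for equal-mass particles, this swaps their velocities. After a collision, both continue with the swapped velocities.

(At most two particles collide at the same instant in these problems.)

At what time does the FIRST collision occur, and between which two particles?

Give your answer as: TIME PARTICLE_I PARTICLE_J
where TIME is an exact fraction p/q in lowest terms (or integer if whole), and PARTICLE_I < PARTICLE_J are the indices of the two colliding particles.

Pair (0,1): pos 4,15 vel -2,2 -> not approaching (rel speed -4 <= 0)
Pair (1,2): pos 15,17 vel 2,-3 -> gap=2, closing at 5/unit, collide at t=2/5
Earliest collision: t=2/5 between 1 and 2

Answer: 2/5 1 2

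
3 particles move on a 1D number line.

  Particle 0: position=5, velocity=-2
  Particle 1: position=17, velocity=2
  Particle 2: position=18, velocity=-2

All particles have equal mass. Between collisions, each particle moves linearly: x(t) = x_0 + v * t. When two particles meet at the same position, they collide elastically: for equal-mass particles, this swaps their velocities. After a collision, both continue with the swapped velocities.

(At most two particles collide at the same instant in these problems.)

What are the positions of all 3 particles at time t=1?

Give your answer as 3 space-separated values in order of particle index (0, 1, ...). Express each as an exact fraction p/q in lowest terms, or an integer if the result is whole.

Collision at t=1/4: particles 1 and 2 swap velocities; positions: p0=9/2 p1=35/2 p2=35/2; velocities now: v0=-2 v1=-2 v2=2
Advance to t=1 (no further collisions before then); velocities: v0=-2 v1=-2 v2=2; positions = 3 16 19

Answer: 3 16 19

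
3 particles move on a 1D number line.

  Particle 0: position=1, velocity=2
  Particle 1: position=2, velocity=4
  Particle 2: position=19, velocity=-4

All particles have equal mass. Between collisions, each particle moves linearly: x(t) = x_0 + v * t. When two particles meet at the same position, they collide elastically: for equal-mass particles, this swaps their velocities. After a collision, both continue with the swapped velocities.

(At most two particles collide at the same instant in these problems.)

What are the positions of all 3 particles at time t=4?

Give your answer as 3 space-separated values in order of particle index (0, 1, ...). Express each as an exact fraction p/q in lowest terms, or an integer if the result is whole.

Answer: 3 9 18

Derivation:
Collision at t=17/8: particles 1 and 2 swap velocities; positions: p0=21/4 p1=21/2 p2=21/2; velocities now: v0=2 v1=-4 v2=4
Collision at t=3: particles 0 and 1 swap velocities; positions: p0=7 p1=7 p2=14; velocities now: v0=-4 v1=2 v2=4
Advance to t=4 (no further collisions before then); velocities: v0=-4 v1=2 v2=4; positions = 3 9 18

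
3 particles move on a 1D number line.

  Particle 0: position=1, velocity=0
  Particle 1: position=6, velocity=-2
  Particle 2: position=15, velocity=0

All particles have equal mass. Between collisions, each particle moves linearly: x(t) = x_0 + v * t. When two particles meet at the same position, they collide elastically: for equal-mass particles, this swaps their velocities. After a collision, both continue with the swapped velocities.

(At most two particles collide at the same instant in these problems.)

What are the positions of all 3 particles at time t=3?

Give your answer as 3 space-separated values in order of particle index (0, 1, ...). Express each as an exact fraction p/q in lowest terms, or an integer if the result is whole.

Answer: 0 1 15

Derivation:
Collision at t=5/2: particles 0 and 1 swap velocities; positions: p0=1 p1=1 p2=15; velocities now: v0=-2 v1=0 v2=0
Advance to t=3 (no further collisions before then); velocities: v0=-2 v1=0 v2=0; positions = 0 1 15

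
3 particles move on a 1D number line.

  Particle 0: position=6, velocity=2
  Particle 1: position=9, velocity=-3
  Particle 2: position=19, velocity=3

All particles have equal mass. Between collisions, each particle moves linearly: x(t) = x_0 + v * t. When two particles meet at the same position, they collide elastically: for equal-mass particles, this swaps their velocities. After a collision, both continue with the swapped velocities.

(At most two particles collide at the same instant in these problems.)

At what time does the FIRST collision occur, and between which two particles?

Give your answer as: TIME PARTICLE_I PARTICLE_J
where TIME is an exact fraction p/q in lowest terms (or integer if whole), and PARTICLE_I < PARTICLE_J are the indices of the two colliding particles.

Answer: 3/5 0 1

Derivation:
Pair (0,1): pos 6,9 vel 2,-3 -> gap=3, closing at 5/unit, collide at t=3/5
Pair (1,2): pos 9,19 vel -3,3 -> not approaching (rel speed -6 <= 0)
Earliest collision: t=3/5 between 0 and 1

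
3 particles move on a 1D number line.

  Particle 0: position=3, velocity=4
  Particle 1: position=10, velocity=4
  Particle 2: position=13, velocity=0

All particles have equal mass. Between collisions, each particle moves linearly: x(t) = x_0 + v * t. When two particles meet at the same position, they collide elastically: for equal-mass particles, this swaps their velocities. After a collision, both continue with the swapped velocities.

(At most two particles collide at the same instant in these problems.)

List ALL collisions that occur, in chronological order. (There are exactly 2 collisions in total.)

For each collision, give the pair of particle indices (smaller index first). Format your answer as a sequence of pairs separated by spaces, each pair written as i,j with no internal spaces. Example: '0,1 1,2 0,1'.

Collision at t=3/4: particles 1 and 2 swap velocities; positions: p0=6 p1=13 p2=13; velocities now: v0=4 v1=0 v2=4
Collision at t=5/2: particles 0 and 1 swap velocities; positions: p0=13 p1=13 p2=20; velocities now: v0=0 v1=4 v2=4

Answer: 1,2 0,1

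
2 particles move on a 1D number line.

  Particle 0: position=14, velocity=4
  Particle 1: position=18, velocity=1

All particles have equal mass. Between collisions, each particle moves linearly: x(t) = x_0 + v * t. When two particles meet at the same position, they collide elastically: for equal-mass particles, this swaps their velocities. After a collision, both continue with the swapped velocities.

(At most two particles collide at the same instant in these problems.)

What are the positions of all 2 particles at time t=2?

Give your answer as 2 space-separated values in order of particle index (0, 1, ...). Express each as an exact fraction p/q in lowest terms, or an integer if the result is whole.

Collision at t=4/3: particles 0 and 1 swap velocities; positions: p0=58/3 p1=58/3; velocities now: v0=1 v1=4
Advance to t=2 (no further collisions before then); velocities: v0=1 v1=4; positions = 20 22

Answer: 20 22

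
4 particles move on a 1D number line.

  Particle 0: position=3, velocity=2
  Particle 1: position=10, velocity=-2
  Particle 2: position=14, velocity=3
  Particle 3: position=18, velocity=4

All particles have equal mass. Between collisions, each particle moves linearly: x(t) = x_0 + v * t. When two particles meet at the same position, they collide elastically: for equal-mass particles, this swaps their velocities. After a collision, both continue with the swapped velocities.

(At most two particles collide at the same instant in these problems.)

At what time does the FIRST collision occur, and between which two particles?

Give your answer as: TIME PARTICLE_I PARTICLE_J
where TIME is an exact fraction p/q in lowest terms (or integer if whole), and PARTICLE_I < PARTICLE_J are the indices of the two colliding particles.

Pair (0,1): pos 3,10 vel 2,-2 -> gap=7, closing at 4/unit, collide at t=7/4
Pair (1,2): pos 10,14 vel -2,3 -> not approaching (rel speed -5 <= 0)
Pair (2,3): pos 14,18 vel 3,4 -> not approaching (rel speed -1 <= 0)
Earliest collision: t=7/4 between 0 and 1

Answer: 7/4 0 1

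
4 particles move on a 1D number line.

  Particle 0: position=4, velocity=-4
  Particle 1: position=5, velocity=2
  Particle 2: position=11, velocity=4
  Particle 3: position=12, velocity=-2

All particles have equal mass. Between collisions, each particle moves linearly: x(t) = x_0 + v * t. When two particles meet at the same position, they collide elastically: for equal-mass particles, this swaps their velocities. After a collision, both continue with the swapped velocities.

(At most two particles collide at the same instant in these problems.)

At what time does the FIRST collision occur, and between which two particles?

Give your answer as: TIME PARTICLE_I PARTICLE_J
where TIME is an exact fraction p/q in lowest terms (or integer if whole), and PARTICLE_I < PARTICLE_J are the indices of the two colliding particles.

Answer: 1/6 2 3

Derivation:
Pair (0,1): pos 4,5 vel -4,2 -> not approaching (rel speed -6 <= 0)
Pair (1,2): pos 5,11 vel 2,4 -> not approaching (rel speed -2 <= 0)
Pair (2,3): pos 11,12 vel 4,-2 -> gap=1, closing at 6/unit, collide at t=1/6
Earliest collision: t=1/6 between 2 and 3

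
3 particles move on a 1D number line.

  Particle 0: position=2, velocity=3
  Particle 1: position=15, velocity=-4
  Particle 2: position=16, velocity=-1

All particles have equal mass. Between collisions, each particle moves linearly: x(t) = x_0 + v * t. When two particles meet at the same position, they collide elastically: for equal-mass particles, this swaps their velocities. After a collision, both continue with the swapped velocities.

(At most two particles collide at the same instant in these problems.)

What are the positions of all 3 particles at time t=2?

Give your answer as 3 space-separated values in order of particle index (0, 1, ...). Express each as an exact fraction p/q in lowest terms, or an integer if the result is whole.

Collision at t=13/7: particles 0 and 1 swap velocities; positions: p0=53/7 p1=53/7 p2=99/7; velocities now: v0=-4 v1=3 v2=-1
Advance to t=2 (no further collisions before then); velocities: v0=-4 v1=3 v2=-1; positions = 7 8 14

Answer: 7 8 14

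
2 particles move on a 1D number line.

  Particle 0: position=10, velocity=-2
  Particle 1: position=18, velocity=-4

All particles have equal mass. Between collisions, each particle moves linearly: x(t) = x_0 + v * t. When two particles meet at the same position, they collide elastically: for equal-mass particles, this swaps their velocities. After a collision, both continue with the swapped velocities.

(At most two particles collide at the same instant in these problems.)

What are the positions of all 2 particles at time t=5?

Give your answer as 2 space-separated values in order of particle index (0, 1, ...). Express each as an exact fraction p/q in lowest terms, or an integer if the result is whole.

Answer: -2 0

Derivation:
Collision at t=4: particles 0 and 1 swap velocities; positions: p0=2 p1=2; velocities now: v0=-4 v1=-2
Advance to t=5 (no further collisions before then); velocities: v0=-4 v1=-2; positions = -2 0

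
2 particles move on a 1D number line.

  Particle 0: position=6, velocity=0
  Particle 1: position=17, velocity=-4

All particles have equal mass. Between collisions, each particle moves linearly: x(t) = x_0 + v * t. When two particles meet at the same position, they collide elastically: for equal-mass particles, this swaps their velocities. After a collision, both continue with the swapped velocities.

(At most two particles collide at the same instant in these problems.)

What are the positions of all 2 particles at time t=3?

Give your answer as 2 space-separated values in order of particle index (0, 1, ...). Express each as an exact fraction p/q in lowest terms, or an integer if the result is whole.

Answer: 5 6

Derivation:
Collision at t=11/4: particles 0 and 1 swap velocities; positions: p0=6 p1=6; velocities now: v0=-4 v1=0
Advance to t=3 (no further collisions before then); velocities: v0=-4 v1=0; positions = 5 6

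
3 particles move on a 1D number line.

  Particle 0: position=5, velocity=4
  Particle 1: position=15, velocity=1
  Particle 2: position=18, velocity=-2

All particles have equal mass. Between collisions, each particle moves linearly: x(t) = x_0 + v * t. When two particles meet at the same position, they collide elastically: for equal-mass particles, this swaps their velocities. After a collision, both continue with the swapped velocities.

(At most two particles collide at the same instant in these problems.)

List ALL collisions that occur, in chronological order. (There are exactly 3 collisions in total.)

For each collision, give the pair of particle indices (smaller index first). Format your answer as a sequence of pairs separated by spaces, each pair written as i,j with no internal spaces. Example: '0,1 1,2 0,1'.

Answer: 1,2 0,1 1,2

Derivation:
Collision at t=1: particles 1 and 2 swap velocities; positions: p0=9 p1=16 p2=16; velocities now: v0=4 v1=-2 v2=1
Collision at t=13/6: particles 0 and 1 swap velocities; positions: p0=41/3 p1=41/3 p2=103/6; velocities now: v0=-2 v1=4 v2=1
Collision at t=10/3: particles 1 and 2 swap velocities; positions: p0=34/3 p1=55/3 p2=55/3; velocities now: v0=-2 v1=1 v2=4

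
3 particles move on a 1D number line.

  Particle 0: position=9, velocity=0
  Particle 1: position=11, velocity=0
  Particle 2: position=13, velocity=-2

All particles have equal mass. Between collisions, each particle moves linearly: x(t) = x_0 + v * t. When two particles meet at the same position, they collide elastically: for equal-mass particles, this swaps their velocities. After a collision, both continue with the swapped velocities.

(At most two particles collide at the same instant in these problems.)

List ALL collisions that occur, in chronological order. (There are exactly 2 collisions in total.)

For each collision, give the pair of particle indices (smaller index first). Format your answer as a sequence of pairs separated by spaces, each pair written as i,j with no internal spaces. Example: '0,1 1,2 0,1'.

Answer: 1,2 0,1

Derivation:
Collision at t=1: particles 1 and 2 swap velocities; positions: p0=9 p1=11 p2=11; velocities now: v0=0 v1=-2 v2=0
Collision at t=2: particles 0 and 1 swap velocities; positions: p0=9 p1=9 p2=11; velocities now: v0=-2 v1=0 v2=0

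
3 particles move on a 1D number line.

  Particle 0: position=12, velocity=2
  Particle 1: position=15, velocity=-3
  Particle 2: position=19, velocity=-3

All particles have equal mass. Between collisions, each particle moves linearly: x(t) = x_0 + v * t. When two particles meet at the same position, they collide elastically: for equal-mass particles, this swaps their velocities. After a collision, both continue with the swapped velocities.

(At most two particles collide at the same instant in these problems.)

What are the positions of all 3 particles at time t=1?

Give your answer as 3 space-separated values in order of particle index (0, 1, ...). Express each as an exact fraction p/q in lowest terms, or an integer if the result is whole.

Answer: 12 14 16

Derivation:
Collision at t=3/5: particles 0 and 1 swap velocities; positions: p0=66/5 p1=66/5 p2=86/5; velocities now: v0=-3 v1=2 v2=-3
Advance to t=1 (no further collisions before then); velocities: v0=-3 v1=2 v2=-3; positions = 12 14 16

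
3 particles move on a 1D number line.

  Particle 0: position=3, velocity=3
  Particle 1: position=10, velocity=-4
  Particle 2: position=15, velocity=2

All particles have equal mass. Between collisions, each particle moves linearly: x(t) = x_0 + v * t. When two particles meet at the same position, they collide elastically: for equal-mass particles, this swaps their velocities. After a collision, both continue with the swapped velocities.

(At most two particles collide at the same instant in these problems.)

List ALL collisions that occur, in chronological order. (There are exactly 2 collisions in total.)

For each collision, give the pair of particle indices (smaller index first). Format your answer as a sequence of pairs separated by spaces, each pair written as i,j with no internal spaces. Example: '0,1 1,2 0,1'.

Collision at t=1: particles 0 and 1 swap velocities; positions: p0=6 p1=6 p2=17; velocities now: v0=-4 v1=3 v2=2
Collision at t=12: particles 1 and 2 swap velocities; positions: p0=-38 p1=39 p2=39; velocities now: v0=-4 v1=2 v2=3

Answer: 0,1 1,2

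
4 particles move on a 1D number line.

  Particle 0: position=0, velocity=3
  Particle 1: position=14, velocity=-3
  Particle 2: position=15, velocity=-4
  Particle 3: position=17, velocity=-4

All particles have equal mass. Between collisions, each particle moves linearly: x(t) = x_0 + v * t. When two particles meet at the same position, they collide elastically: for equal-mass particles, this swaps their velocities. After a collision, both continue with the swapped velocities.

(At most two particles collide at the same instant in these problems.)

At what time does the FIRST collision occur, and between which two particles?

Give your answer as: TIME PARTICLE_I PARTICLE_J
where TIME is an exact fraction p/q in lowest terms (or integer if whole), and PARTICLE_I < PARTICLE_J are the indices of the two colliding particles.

Answer: 1 1 2

Derivation:
Pair (0,1): pos 0,14 vel 3,-3 -> gap=14, closing at 6/unit, collide at t=7/3
Pair (1,2): pos 14,15 vel -3,-4 -> gap=1, closing at 1/unit, collide at t=1
Pair (2,3): pos 15,17 vel -4,-4 -> not approaching (rel speed 0 <= 0)
Earliest collision: t=1 between 1 and 2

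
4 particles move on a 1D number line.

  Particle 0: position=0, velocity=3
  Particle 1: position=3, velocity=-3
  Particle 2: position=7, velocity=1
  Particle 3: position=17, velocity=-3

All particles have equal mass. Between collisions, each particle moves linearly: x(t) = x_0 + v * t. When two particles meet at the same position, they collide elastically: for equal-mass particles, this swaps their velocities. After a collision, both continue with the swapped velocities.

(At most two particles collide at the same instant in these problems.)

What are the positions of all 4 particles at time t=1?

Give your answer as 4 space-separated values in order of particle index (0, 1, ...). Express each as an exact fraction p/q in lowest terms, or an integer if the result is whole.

Collision at t=1/2: particles 0 and 1 swap velocities; positions: p0=3/2 p1=3/2 p2=15/2 p3=31/2; velocities now: v0=-3 v1=3 v2=1 v3=-3
Advance to t=1 (no further collisions before then); velocities: v0=-3 v1=3 v2=1 v3=-3; positions = 0 3 8 14

Answer: 0 3 8 14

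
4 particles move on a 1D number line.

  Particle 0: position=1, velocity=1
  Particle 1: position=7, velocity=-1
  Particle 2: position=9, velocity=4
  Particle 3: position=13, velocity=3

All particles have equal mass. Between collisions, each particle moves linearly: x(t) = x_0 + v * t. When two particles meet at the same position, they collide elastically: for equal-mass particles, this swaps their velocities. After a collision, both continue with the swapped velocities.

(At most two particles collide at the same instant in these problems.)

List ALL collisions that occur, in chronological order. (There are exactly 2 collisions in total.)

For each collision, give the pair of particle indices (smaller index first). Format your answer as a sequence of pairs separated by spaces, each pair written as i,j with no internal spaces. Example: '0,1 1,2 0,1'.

Answer: 0,1 2,3

Derivation:
Collision at t=3: particles 0 and 1 swap velocities; positions: p0=4 p1=4 p2=21 p3=22; velocities now: v0=-1 v1=1 v2=4 v3=3
Collision at t=4: particles 2 and 3 swap velocities; positions: p0=3 p1=5 p2=25 p3=25; velocities now: v0=-1 v1=1 v2=3 v3=4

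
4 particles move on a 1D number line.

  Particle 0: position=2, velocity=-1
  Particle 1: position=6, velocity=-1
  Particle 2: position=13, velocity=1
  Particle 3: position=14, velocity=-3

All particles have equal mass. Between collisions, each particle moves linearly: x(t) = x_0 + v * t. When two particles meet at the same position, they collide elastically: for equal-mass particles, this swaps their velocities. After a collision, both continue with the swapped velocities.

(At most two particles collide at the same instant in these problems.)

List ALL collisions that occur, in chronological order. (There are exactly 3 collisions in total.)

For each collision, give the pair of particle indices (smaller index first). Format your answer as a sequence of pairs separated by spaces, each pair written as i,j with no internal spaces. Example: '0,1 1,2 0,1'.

Collision at t=1/4: particles 2 and 3 swap velocities; positions: p0=7/4 p1=23/4 p2=53/4 p3=53/4; velocities now: v0=-1 v1=-1 v2=-3 v3=1
Collision at t=4: particles 1 and 2 swap velocities; positions: p0=-2 p1=2 p2=2 p3=17; velocities now: v0=-1 v1=-3 v2=-1 v3=1
Collision at t=6: particles 0 and 1 swap velocities; positions: p0=-4 p1=-4 p2=0 p3=19; velocities now: v0=-3 v1=-1 v2=-1 v3=1

Answer: 2,3 1,2 0,1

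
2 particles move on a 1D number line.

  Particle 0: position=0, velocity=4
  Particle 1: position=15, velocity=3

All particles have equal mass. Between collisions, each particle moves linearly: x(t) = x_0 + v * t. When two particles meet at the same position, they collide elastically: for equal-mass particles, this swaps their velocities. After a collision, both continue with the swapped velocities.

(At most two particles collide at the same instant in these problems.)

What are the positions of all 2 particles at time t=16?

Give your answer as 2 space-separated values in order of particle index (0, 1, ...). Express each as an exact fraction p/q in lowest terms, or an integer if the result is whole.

Collision at t=15: particles 0 and 1 swap velocities; positions: p0=60 p1=60; velocities now: v0=3 v1=4
Advance to t=16 (no further collisions before then); velocities: v0=3 v1=4; positions = 63 64

Answer: 63 64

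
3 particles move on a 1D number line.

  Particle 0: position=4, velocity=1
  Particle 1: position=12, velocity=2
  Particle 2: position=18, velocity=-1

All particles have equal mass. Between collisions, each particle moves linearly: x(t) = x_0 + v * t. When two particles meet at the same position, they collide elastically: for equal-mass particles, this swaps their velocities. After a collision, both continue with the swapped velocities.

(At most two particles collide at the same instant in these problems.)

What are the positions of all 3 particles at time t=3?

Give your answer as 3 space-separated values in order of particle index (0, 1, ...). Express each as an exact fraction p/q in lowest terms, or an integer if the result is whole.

Collision at t=2: particles 1 and 2 swap velocities; positions: p0=6 p1=16 p2=16; velocities now: v0=1 v1=-1 v2=2
Advance to t=3 (no further collisions before then); velocities: v0=1 v1=-1 v2=2; positions = 7 15 18

Answer: 7 15 18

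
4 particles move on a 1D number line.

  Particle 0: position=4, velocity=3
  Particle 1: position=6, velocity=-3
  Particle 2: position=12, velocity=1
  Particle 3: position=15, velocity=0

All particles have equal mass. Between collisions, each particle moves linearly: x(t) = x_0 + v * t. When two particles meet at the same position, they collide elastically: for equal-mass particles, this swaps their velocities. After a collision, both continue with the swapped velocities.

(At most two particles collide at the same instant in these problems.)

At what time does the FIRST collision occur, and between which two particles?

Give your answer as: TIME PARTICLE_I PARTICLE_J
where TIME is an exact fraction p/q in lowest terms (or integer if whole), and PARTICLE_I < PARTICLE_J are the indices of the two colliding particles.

Pair (0,1): pos 4,6 vel 3,-3 -> gap=2, closing at 6/unit, collide at t=1/3
Pair (1,2): pos 6,12 vel -3,1 -> not approaching (rel speed -4 <= 0)
Pair (2,3): pos 12,15 vel 1,0 -> gap=3, closing at 1/unit, collide at t=3
Earliest collision: t=1/3 between 0 and 1

Answer: 1/3 0 1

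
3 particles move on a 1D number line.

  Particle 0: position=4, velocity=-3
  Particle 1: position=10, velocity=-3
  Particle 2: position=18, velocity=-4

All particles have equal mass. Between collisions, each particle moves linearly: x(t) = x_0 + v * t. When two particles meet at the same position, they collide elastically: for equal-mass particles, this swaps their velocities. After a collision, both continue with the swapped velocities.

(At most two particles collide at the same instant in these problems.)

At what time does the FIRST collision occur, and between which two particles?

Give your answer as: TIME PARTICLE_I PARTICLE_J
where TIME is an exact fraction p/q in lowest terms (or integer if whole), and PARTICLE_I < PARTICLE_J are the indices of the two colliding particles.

Answer: 8 1 2

Derivation:
Pair (0,1): pos 4,10 vel -3,-3 -> not approaching (rel speed 0 <= 0)
Pair (1,2): pos 10,18 vel -3,-4 -> gap=8, closing at 1/unit, collide at t=8
Earliest collision: t=8 between 1 and 2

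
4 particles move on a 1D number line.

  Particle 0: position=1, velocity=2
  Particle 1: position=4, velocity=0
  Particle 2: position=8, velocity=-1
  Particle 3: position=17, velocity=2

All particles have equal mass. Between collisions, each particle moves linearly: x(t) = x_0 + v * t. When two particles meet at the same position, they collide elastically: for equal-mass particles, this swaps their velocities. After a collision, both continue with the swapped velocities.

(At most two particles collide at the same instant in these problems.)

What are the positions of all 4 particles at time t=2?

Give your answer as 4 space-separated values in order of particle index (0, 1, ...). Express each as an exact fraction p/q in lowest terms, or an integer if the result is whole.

Collision at t=3/2: particles 0 and 1 swap velocities; positions: p0=4 p1=4 p2=13/2 p3=20; velocities now: v0=0 v1=2 v2=-1 v3=2
Advance to t=2 (no further collisions before then); velocities: v0=0 v1=2 v2=-1 v3=2; positions = 4 5 6 21

Answer: 4 5 6 21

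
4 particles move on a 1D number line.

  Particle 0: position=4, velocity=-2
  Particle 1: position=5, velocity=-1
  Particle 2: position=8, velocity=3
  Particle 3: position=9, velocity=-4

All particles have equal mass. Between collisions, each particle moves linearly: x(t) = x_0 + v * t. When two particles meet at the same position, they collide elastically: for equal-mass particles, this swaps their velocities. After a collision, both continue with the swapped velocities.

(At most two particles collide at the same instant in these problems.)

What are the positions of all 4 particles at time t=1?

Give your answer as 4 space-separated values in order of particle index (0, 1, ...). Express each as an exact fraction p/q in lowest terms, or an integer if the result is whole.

Collision at t=1/7: particles 2 and 3 swap velocities; positions: p0=26/7 p1=34/7 p2=59/7 p3=59/7; velocities now: v0=-2 v1=-1 v2=-4 v3=3
Advance to t=1 (no further collisions before then); velocities: v0=-2 v1=-1 v2=-4 v3=3; positions = 2 4 5 11

Answer: 2 4 5 11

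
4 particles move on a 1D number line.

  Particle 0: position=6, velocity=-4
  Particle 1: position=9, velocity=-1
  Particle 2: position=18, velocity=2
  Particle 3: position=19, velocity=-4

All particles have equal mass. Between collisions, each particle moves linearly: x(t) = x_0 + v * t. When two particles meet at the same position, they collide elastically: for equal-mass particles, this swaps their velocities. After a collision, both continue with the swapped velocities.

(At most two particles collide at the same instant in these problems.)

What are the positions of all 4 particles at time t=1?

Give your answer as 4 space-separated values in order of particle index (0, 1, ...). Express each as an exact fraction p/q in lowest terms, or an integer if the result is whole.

Answer: 2 8 15 20

Derivation:
Collision at t=1/6: particles 2 and 3 swap velocities; positions: p0=16/3 p1=53/6 p2=55/3 p3=55/3; velocities now: v0=-4 v1=-1 v2=-4 v3=2
Advance to t=1 (no further collisions before then); velocities: v0=-4 v1=-1 v2=-4 v3=2; positions = 2 8 15 20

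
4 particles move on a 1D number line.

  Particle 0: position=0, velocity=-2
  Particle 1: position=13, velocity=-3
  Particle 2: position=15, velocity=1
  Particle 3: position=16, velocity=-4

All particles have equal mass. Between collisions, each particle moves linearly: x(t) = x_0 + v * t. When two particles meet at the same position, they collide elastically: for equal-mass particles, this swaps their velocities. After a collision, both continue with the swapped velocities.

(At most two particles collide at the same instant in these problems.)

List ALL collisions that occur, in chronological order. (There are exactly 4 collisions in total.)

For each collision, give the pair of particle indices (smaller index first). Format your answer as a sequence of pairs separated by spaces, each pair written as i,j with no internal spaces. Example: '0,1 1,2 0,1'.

Collision at t=1/5: particles 2 and 3 swap velocities; positions: p0=-2/5 p1=62/5 p2=76/5 p3=76/5; velocities now: v0=-2 v1=-3 v2=-4 v3=1
Collision at t=3: particles 1 and 2 swap velocities; positions: p0=-6 p1=4 p2=4 p3=18; velocities now: v0=-2 v1=-4 v2=-3 v3=1
Collision at t=8: particles 0 and 1 swap velocities; positions: p0=-16 p1=-16 p2=-11 p3=23; velocities now: v0=-4 v1=-2 v2=-3 v3=1
Collision at t=13: particles 1 and 2 swap velocities; positions: p0=-36 p1=-26 p2=-26 p3=28; velocities now: v0=-4 v1=-3 v2=-2 v3=1

Answer: 2,3 1,2 0,1 1,2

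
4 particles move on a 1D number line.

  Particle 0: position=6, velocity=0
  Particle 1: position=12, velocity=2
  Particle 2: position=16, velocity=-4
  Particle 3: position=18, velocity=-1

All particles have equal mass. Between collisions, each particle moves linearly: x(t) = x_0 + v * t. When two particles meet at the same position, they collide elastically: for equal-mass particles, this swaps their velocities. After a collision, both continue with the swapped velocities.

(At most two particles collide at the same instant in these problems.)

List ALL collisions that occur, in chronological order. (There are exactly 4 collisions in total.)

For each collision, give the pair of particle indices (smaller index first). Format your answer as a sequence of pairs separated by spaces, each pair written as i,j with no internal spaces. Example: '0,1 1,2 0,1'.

Answer: 1,2 2,3 0,1 1,2

Derivation:
Collision at t=2/3: particles 1 and 2 swap velocities; positions: p0=6 p1=40/3 p2=40/3 p3=52/3; velocities now: v0=0 v1=-4 v2=2 v3=-1
Collision at t=2: particles 2 and 3 swap velocities; positions: p0=6 p1=8 p2=16 p3=16; velocities now: v0=0 v1=-4 v2=-1 v3=2
Collision at t=5/2: particles 0 and 1 swap velocities; positions: p0=6 p1=6 p2=31/2 p3=17; velocities now: v0=-4 v1=0 v2=-1 v3=2
Collision at t=12: particles 1 and 2 swap velocities; positions: p0=-32 p1=6 p2=6 p3=36; velocities now: v0=-4 v1=-1 v2=0 v3=2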